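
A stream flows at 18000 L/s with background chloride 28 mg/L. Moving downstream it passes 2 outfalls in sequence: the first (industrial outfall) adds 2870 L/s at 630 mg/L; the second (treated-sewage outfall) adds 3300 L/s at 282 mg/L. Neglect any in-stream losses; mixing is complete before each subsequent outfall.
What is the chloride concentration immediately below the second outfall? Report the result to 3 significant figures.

Outfall 1: combined Q = 20870 L/s; C = (18000·28.00 + 2870·630.0)/20870 = 110.8 mg/L.
Outfall 2: combined Q = 24170 L/s; C = (20870·110.8 + 3300·282.0)/24170 = 134.2 mg/L.

134 mg/L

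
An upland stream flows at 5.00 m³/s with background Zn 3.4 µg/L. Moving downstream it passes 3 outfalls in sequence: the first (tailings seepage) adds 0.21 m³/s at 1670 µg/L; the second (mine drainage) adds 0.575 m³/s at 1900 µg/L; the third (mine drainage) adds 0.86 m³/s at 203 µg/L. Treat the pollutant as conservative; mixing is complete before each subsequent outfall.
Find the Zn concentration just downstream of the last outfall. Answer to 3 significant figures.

246 µg/L

After outfall 1: Q = 5.000 + 0.2100 = 5.210 m³/s; C = (5.000·3.400 + 0.2100·1670)/5.210 = 70.58 µg/L.
After outfall 2: Q = 5.210 + 0.5750 = 5.785 m³/s; C = (5.210·70.58 + 0.5750·1900)/5.785 = 252.4 µg/L.
After outfall 3: Q = 5.785 + 0.8600 = 6.645 m³/s; C = (5.785·252.4 + 0.8600·203.0)/6.645 = 246.0 µg/L.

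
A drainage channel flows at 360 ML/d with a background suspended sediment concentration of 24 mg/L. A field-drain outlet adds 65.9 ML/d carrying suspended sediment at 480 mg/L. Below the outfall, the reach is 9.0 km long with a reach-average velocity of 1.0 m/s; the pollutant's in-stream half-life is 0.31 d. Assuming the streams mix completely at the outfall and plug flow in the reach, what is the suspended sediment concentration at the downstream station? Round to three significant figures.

74.9 mg/L

Conservation of mass: C = (360.0·24.00 + 65.90·480.0) / 425.9 = 40270/425.9 = 94.56 mg/L.
Travel time t = 9.0·1000 / 1.0 = 9000 s = 2.500 h.
Half-life 0.31 d → k = ln 2 / 0.31 = 2.236 d⁻¹.
First-order decay: C = 94.56·exp(−k·t) = 94.56·0.7922 = 74.91 mg/L.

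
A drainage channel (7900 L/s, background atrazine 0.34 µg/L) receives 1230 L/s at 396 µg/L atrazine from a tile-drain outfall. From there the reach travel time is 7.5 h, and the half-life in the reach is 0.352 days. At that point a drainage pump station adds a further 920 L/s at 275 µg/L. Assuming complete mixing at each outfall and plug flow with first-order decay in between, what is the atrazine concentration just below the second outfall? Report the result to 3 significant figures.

Flow-weighted average: C = (7900·0.3400 + 1230·396.0) / 9130 = 489800/9130 = 53.64 µg/L; combined flow 9130 L/s.
Half-life 0.352 d → k = ln 2 / 0.352 = 1.969 d⁻¹.
Applying C = C₀e^(−kt): 53.64 × 0.5404 = 28.99 µg/L.
At the second outfall, C = (9130·28.99 + 920.0·275.0) / (9130 + 920.0) = 51.51 µg/L.

51.5 µg/L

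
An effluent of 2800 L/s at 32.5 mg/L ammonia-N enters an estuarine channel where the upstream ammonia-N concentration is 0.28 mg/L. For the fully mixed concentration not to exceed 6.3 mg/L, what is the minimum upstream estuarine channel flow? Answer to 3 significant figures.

Set C_mix = 6.3: (Q·0.2800 + 2800·32.50) / (Q + 2800) = 6.3
→ Q = 2800·(32.50 − 6.3)/(6.3 − 0.2800) = 12190 L/s.

12200 L/s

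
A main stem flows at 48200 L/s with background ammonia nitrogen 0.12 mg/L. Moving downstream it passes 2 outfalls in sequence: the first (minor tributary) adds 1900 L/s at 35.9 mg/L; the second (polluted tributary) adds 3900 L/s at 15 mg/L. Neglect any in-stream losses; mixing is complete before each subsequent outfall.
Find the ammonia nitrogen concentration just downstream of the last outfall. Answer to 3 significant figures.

2.45 mg/L

After outfall 1: Q = 48200 + 1900 = 50100 L/s; C = (48200·0.1200 + 1900·35.90)/50100 = 1.477 mg/L.
After outfall 2: Q = 50100 + 3900 = 54000 L/s; C = (50100·1.477 + 3900·15.00)/54000 = 2.454 mg/L.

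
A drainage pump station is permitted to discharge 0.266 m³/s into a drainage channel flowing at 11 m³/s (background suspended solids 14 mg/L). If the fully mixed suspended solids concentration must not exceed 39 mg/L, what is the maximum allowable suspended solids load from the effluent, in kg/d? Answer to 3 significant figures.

Mass balance at the limit: 11.00·14.00 + 0.2660·Cₑ = 11.27·39 → Cₑ = 1073 mg/L.
Load = 0.2660 m³/s × 1073 g/m³ × 86 400 s/d = 24660 kg/d.

24700 kg/d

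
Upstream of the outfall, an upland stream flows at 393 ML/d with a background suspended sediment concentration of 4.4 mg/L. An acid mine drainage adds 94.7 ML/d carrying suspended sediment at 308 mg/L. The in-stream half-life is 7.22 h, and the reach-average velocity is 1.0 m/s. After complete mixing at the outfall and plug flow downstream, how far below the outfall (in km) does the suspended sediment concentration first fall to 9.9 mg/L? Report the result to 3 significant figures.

Flow-weighted average: C = (393.0·4.400 + 94.70·308.0) / 487.7 = 30900/487.7 = 63.35 mg/L.
Half-life 7.22 h → k = ln 2 / 7.22 = 0.09600 h⁻¹ = 2.304 d⁻¹.
Set 63.35·exp(−k·t) = 9.9 → t = ln(63.35/9.9)/k = 69600 s = 19.33 h.
Distance = v·t = 1.0·69600 = 69600 m = 69.60 km.

69.6 km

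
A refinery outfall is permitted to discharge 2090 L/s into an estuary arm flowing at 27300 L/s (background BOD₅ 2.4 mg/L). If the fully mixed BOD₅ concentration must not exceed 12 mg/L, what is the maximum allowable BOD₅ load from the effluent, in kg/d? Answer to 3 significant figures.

Mass balance at the limit: 27300·2.400 + 2090·Cₑ = 29390·12 → Cₑ = 137.4 mg/L.
2090 L/s = 2.090 m³/s. Load = 2.090 m³/s × 137.4 g/m³ × 86 400 s/d = 24810 kg/d.

24800 kg/d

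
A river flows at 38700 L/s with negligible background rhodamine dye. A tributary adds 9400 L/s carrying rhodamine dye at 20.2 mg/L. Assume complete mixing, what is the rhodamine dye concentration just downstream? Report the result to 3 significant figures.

After mixing, C = (38700·0 + 9400·20.20) / 48100 = 189900/48100 = 3.948 mg/L.

3.95 mg/L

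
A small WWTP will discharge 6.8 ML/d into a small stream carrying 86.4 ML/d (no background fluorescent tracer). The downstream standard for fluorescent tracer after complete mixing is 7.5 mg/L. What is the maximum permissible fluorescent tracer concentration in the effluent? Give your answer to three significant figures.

103 mg/L

At the limit, (Qr·Cr + Qe·Cₑ)/(Qr + Qe) = 7.5:
Cₑ = (93.20·7.5 − 86.40·0) / 6.800 = 102.8 mg/L.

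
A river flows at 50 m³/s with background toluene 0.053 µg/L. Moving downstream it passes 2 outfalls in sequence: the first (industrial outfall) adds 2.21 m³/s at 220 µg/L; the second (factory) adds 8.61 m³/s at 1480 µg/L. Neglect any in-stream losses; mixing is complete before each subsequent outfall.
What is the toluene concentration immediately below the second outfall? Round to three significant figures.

218 µg/L

Outfall 1: combined Q = 52.21 m³/s; C = (50.00·0.05300 + 2.210·220.0)/52.21 = 9.363 µg/L.
Outfall 2: combined Q = 60.82 m³/s; C = (52.21·9.363 + 8.610·1480)/60.82 = 217.6 µg/L.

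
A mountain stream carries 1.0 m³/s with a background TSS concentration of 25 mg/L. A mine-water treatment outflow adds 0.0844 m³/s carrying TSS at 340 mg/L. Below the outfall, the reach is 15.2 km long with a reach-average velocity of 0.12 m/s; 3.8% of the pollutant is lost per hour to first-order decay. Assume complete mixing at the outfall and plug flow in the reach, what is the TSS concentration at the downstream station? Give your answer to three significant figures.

Mixed concentration C = ΣQC/ΣQ = (1.000·25.00 + 0.08440·340.0) / 1.084 = 53.70/1.084 = 49.52 mg/L.
Travel time t = 15.2·1000 / 0.12 = 126700 s = 35.19 h.
3.8%/h lost → k = −ln(1 − 0.038) = 0.03874 h⁻¹.
Applying C = C₀e^(−kt): 49.52 × 0.2559 = 12.67 mg/L.

12.7 mg/L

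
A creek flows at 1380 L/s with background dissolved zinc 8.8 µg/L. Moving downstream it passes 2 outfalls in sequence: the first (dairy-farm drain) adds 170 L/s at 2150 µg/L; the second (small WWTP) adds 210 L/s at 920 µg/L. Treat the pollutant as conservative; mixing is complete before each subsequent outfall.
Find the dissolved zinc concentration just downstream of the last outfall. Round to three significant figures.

Below outfall 1: Q → 1550 L/s, C = (1380·8.800 + 170.0·2150)/1550 = 243.6 µg/L.
Below outfall 2: Q → 1760 L/s, C = (1550·243.6 + 210.0·920.0)/1760 = 324.3 µg/L.

324 µg/L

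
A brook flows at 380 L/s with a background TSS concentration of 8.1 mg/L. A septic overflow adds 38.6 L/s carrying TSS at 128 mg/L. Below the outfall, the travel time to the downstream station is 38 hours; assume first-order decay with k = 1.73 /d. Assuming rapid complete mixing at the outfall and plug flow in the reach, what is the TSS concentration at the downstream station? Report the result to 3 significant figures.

1.24 mg/L

Mass balance: C = (380.0·8.100 + 38.60·128.0) / 418.6 = 8019/418.6 = 19.16 mg/L.
After decay, C = 19.16 × e^(−kt) = 19.16 × 0.06462 = 1.238 mg/L.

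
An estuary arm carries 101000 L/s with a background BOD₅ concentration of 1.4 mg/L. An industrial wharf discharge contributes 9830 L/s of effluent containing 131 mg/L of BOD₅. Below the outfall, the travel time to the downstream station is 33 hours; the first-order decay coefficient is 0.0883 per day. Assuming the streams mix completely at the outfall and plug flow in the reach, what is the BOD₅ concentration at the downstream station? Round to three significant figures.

11.4 mg/L

Mixed concentration C = ΣQC/ΣQ = (101000·1.400 + 9830·131.0) / 110800 = 1429000/110800 = 12.89 mg/L.
Applying C = C₀e^(−kt): 12.89 × 0.8857 = 11.42 mg/L.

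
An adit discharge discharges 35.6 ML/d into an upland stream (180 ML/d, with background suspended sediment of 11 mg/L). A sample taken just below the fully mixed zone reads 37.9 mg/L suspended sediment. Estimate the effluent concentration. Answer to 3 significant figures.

174 mg/L

Mass balance: 180.0·11.00 + 35.60·Cₑ = 215.6·37.90
→ Cₑ = (215.6·37.90 − 180.0·11.00) / 35.60 = 173.9 mg/L.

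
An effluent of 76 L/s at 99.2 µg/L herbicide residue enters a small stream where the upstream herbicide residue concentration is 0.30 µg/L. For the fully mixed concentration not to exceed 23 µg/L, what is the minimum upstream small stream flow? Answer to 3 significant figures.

Set C_mix = 23: (Q·0.3000 + 76.00·99.20) / (Q + 76.00) = 23
→ Q = 76.00·(99.20 − 23)/(23 − 0.3000) = 255.1 L/s.

255 L/s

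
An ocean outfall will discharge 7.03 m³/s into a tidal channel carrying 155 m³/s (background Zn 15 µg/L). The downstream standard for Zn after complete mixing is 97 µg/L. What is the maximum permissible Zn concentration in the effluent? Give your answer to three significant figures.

1900 µg/L

At the limit, (Qr·Cr + Qe·Cₑ)/(Qr + Qe) = 97:
Cₑ = (162.0·97 − 155.0·15.00) / 7.030 = 1905 µg/L.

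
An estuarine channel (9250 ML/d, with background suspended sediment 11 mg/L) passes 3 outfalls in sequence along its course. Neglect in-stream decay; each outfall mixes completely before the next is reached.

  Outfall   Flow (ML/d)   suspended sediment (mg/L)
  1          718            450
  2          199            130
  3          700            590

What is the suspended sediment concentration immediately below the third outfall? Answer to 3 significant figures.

Below outfall 1: Q → 9968 ML/d, C = (9250·11.00 + 718.0·450.0)/9968 = 42.62 mg/L.
Below outfall 2: Q → 10170 ML/d, C = (9968·42.62 + 199.0·130.0)/10170 = 44.33 mg/L.
Below outfall 3: Q → 10870 ML/d, C = (10170·44.33 + 700.0·590.0)/10870 = 79.48 mg/L.

79.5 mg/L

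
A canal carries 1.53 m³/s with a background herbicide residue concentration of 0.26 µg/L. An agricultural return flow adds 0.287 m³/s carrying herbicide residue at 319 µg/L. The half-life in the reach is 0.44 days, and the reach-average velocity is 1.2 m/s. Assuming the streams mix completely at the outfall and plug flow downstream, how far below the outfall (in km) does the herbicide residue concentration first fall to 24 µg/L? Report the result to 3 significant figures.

49.1 km

Flow-weighted average: C = (1.530·0.2600 + 0.2870·319.0) / 1.817 = 91.95/1.817 = 50.61 µg/L.
Half-life 0.44 d → k = ln 2 / 0.44 = 1.575 d⁻¹.
Set 50.61·exp(−k·t) = 24 → t = ln(50.61/24)/k = 40920 s = 11.37 h.
Distance = v·t = 1.2·40920 = 49100 m = 49.10 km.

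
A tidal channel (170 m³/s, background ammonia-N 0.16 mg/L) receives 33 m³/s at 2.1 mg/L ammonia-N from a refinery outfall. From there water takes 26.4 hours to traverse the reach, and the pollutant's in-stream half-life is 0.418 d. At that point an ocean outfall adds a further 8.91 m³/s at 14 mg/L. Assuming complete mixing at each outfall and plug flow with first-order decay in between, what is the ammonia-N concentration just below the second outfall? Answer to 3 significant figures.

Flow-weighted average: C = (170.0·0.1600 + 33.00·2.100) / 203.0 = 96.50/203.0 = 0.4754 mg/L; combined flow 203.0 m³/s.
Half-life 0.418 d → k = ln 2 / 0.418 = 1.658 d⁻¹.
First-order decay: C = 0.4754·exp(−k·t) = 0.4754·0.1614 = 0.07671 mg/L.
Second outfall: C = (203.0·0.07671 + 8.910·14.00)/211.9 = 0.6621 mg/L.

0.662 mg/L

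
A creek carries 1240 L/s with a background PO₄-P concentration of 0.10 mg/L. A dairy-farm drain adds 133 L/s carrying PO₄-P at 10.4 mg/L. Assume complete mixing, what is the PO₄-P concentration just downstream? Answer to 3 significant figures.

Conservation of mass: C = (1240·0.1000 + 133.0·10.40) / 1373 = 1507/1373 = 1.098 mg/L.

1.10 mg/L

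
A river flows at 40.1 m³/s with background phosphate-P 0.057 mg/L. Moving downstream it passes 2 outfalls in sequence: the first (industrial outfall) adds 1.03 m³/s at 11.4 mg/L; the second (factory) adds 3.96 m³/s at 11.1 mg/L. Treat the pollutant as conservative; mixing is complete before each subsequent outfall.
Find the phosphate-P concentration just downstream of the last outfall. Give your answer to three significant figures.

1.29 mg/L

Outfall 1: combined Q = 41.13 m³/s; C = (40.10·0.05700 + 1.030·11.40)/41.13 = 0.3411 mg/L.
Outfall 2: combined Q = 45.09 m³/s; C = (41.13·0.3411 + 3.960·11.10)/45.09 = 1.286 mg/L.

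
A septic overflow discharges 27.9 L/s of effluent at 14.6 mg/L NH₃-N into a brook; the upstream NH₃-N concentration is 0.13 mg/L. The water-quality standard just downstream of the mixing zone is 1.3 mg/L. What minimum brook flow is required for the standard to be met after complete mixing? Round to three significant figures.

317 L/s

Set C_mix = 1.3: (Q·0.1300 + 27.90·14.60) / (Q + 27.90) = 1.3
→ Q = 27.90·(14.60 − 1.3)/(1.3 − 0.1300) = 317.2 L/s.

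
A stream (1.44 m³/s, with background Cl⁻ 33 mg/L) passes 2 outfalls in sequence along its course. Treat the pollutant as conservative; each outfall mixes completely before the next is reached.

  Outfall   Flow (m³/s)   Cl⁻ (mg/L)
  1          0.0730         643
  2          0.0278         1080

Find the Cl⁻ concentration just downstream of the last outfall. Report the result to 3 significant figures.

Outfall 1: combined Q = 1.513 m³/s; C = (1.440·33.00 + 0.07300·643.0)/1.513 = 62.43 mg/L.
Outfall 2: combined Q = 1.541 m³/s; C = (1.513·62.43 + 0.02780·1080)/1.541 = 80.79 mg/L.

80.8 mg/L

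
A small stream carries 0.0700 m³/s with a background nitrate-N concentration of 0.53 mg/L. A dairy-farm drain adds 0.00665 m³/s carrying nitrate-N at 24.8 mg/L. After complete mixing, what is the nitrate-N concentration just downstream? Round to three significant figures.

2.64 mg/L

Conservation of mass: C = (0.07000·0.5300 + 0.006650·24.80) / 0.07665 = 0.2020/0.07665 = 2.636 mg/L.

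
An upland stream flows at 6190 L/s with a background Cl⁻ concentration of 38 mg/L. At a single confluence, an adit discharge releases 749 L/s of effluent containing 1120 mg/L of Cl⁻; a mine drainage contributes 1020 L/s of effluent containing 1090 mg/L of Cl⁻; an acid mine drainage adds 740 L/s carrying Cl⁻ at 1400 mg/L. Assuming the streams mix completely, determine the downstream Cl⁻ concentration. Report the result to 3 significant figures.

Mixed concentration C = ΣQC/ΣQ = (6190·38.00 + 749.0·1120 + 1020·1090 + 740.0·1400) / 8699 = 3222000/8699 = 370.4 mg/L.

370 mg/L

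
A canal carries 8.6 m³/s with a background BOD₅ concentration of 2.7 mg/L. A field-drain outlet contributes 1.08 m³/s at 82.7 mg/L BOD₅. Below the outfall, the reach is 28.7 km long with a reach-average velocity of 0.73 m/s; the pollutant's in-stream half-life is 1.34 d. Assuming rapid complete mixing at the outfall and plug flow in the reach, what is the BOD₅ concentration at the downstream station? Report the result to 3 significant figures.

9.19 mg/L

Flow-weighted average: C = (8.600·2.700 + 1.080·82.70) / 9.680 = 112.5/9.680 = 11.63 mg/L.
Travel time t = 28.7·1000 / 0.73 = 39320 s = 10.92 h.
Half-life 1.34 d → k = ln 2 / 1.34 = 0.5173 d⁻¹.
Applying C = C₀e^(−kt): 11.63 × 0.7903 = 9.187 mg/L.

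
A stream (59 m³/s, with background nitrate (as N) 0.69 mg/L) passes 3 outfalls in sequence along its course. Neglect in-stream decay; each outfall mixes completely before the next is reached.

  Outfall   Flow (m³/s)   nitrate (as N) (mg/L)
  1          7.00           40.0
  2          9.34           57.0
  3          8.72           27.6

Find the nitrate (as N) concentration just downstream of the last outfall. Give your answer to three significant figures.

After outfall 1: Q = 59.00 + 7.000 = 66.00 m³/s; C = (59.00·0.6900 + 7.000·40.00)/66.00 = 4.859 mg/L.
After outfall 2: Q = 66.00 + 9.340 = 75.34 m³/s; C = (66.00·4.859 + 9.340·57.00)/75.34 = 11.32 mg/L.
After outfall 3: Q = 75.34 + 8.720 = 84.06 m³/s; C = (75.34·11.32 + 8.720·27.60)/84.06 = 13.01 mg/L.

13.0 mg/L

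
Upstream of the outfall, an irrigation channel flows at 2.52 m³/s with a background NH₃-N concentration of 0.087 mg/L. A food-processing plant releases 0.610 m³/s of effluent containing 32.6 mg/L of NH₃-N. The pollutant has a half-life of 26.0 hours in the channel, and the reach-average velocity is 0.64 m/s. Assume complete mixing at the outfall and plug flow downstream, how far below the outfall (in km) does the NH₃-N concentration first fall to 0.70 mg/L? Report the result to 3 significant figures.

Mass balance: C = (2.520·0.08700 + 0.6100·32.60) / 3.130 = 20.11/3.130 = 6.423 mg/L.
Half-life 26.0 h → k = ln 2 / 26.0 = 0.02666 h⁻¹ = 0.6398 d⁻¹.
Set 6.423·exp(−k·t) = 0.70 → t = ln(6.423/0.70)/k = 299300 s = 83.15 h.
Distance = v·t = 0.64·299300 = 191600 m = 191.6 km.

192 km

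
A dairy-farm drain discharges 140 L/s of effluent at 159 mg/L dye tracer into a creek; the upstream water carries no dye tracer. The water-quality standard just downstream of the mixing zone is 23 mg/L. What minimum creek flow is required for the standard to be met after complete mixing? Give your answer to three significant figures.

828 L/s

Set C_mix = 23: (Q·0 + 140.0·159.0) / (Q + 140.0) = 23
→ Q = 140.0·(159.0 − 23)/(23 − 0) = 827.8 L/s.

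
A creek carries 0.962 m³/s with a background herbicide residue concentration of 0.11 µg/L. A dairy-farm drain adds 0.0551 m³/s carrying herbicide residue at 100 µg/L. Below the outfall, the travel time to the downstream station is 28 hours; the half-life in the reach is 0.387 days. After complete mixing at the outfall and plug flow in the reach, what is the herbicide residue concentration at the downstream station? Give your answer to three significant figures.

Mass balance: C = (0.9620·0.1100 + 0.05510·100.0) / 1.017 = 5.616/1.017 = 5.521 µg/L.
Half-life 0.387 d → k = ln 2 / 0.387 = 1.791 d⁻¹.
First-order decay: C = 5.521·exp(−k·t) = 5.521·0.1237 = 0.6832 µg/L.

0.683 µg/L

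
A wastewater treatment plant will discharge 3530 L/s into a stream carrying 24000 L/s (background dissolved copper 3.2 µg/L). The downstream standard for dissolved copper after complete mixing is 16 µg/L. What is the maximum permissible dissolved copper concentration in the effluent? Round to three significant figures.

At the limit, (Qr·Cr + Qe·Cₑ)/(Qr + Qe) = 16:
Cₑ = (27530·16 − 24000·3.200) / 3530 = 103.0 µg/L.

103 µg/L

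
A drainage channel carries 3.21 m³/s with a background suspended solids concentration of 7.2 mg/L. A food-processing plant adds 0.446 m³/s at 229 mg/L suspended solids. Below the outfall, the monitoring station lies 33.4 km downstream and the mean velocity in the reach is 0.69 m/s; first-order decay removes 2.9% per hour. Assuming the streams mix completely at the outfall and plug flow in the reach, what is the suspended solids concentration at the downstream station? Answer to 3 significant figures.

23.1 mg/L

Conservation of mass: C = (3.210·7.200 + 0.4460·229.0) / 3.656 = 125.2/3.656 = 34.26 mg/L.
Travel time t = 33.4·1000 / 0.69 = 48410 s = 13.45 h.
2.9%/h lost → k = −ln(1 − 0.029) = 0.02943 h⁻¹.
After decay, C = 34.26 × e^(−kt) = 34.26 × 0.6732 = 23.06 mg/L.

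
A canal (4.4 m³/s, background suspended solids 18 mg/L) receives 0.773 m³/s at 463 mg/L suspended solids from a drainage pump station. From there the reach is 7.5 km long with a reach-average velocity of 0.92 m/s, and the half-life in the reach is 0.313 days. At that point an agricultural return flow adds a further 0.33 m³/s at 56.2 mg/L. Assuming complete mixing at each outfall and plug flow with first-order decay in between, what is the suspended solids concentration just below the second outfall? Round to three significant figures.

67.8 mg/L

Mass balance: C = (4.400·18.00 + 0.7730·463.0) / 5.173 = 437.1/5.173 = 84.50 mg/L; combined flow 5.173 m³/s.
Travel time t = 7.5·1000 / 0.92 = 8152 s = 2.264 h.
Half-life 0.313 d → k = ln 2 / 0.313 = 2.215 d⁻¹.
First-order decay: C = 84.50·exp(−k·t) = 84.50·0.8114 = 68.56 mg/L.
Second outfall: C = (5.173·68.56 + 0.3300·56.20)/5.503 = 67.82 mg/L.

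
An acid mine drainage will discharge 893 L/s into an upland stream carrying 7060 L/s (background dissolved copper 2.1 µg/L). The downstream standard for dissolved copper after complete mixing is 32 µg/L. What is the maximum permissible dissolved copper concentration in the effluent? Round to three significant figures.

At the limit, (Qr·Cr + Qe·Cₑ)/(Qr + Qe) = 32:
Cₑ = (7953·32 − 7060·2.100) / 893.0 = 268.4 µg/L.

268 µg/L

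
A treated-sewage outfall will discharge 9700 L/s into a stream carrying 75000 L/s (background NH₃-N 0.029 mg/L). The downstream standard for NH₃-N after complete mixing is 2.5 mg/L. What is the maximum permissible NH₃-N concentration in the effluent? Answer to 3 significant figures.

At the limit, (Qr·Cr + Qe·Cₑ)/(Qr + Qe) = 2.5:
Cₑ = (84700·2.5 − 75000·0.02900) / 9700 = 21.61 mg/L.

21.6 mg/L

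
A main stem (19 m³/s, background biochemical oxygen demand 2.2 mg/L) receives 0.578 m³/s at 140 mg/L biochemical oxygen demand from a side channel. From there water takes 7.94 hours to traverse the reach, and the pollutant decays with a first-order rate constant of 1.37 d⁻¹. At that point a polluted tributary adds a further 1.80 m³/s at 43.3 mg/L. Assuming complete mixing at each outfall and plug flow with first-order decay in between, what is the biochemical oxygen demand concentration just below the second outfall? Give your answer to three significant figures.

Flow-weighted average: C = (19.00·2.200 + 0.5780·140.0) / 19.58 = 122.7/19.58 = 6.268 mg/L; combined flow 19.58 m³/s.
Applying C = C₀e^(−kt): 6.268 × 0.6356 = 3.984 mg/L.
At the second outfall, C = (19.58·3.984 + 1.800·43.30) / (19.58 + 1.800) = 7.294 mg/L.

7.29 mg/L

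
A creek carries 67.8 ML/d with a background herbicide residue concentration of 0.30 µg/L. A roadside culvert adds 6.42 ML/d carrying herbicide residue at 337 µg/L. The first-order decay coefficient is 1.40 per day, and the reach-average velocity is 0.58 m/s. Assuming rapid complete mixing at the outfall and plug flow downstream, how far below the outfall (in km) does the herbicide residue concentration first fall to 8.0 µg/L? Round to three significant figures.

46.6 km

Mass balance: C = (67.80·0.3000 + 6.420·337.0) / 74.22 = 2184/74.22 = 29.42 µg/L.
Set 29.42·exp(−k·t) = 8.0 → t = ln(29.42/8.0)/k = 80380 s = 22.33 h.
Distance = v·t = 0.58·80380 = 46620 m = 46.62 km.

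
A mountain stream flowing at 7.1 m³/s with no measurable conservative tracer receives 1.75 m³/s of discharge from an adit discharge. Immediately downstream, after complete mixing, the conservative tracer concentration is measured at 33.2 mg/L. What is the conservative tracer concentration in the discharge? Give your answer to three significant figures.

168 mg/L

Mass balance: 7.100·0 + 1.750·Cₑ = 8.850·33.20
→ Cₑ = (8.850·33.20 − 7.100·0) / 1.750 = 167.9 mg/L.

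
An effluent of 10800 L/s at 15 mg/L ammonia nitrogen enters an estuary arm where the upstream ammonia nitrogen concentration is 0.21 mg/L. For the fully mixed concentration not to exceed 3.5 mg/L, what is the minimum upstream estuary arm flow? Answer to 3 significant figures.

Set C_mix = 3.5: (Q·0.2100 + 10800·15.00) / (Q + 10800) = 3.5
→ Q = 10800·(15.00 − 3.5)/(3.5 − 0.2100) = 37750 L/s.

37800 L/s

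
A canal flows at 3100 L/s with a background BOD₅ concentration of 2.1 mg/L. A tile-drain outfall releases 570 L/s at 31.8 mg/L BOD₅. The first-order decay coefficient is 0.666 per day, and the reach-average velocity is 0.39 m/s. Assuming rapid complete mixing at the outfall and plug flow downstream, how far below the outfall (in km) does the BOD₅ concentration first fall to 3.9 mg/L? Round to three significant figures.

Conservation of mass: C = (3100·2.100 + 570.0·31.80) / 3670 = 24640/3670 = 6.713 mg/L.
Set 6.713·exp(−k·t) = 3.9 → t = ln(6.713/3.9)/k = 70450 s = 19.57 h.
Distance = v·t = 0.39·70450 = 27470 m = 27.47 km.

27.5 km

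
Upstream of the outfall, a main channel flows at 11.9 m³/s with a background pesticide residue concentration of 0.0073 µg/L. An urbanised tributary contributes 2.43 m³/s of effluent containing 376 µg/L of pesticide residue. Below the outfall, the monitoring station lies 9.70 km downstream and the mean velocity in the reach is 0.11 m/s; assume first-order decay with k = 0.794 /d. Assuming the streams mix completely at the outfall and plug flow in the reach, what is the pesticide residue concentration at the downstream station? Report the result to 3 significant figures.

28.4 µg/L

Flow-weighted average: C = (11.90·0.007300 + 2.430·376.0) / 14.33 = 913.8/14.33 = 63.77 µg/L.
Travel time t = 9.70·1000 / 0.11 = 88180 s = 24.49 h.
First-order decay: C = 63.77·exp(−k·t) = 63.77·0.4447 = 28.36 µg/L.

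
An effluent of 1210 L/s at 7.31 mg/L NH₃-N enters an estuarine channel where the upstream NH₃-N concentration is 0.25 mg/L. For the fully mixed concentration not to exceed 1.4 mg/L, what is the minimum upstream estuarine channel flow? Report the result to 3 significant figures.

Set C_mix = 1.4: (Q·0.2500 + 1210·7.310) / (Q + 1210) = 1.4
→ Q = 1210·(7.310 − 1.4)/(1.4 − 0.2500) = 6218 L/s.

6220 L/s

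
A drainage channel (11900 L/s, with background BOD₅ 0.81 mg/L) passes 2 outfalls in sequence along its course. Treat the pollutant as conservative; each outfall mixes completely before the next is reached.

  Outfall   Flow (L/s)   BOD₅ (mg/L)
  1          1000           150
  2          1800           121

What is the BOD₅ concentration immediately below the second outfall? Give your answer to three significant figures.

Below outfall 1: Q → 12900 L/s, C = (11900·0.8100 + 1000·150.0)/12900 = 12.38 mg/L.
Below outfall 2: Q → 14700 L/s, C = (12900·12.38 + 1800·121.0)/14700 = 25.68 mg/L.

25.7 mg/L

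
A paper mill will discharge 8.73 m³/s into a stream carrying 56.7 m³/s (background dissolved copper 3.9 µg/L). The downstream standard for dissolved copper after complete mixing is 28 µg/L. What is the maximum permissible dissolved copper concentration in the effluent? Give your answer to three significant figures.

At the limit, (Qr·Cr + Qe·Cₑ)/(Qr + Qe) = 28:
Cₑ = (65.43·28 − 56.70·3.900) / 8.730 = 184.5 µg/L.

185 µg/L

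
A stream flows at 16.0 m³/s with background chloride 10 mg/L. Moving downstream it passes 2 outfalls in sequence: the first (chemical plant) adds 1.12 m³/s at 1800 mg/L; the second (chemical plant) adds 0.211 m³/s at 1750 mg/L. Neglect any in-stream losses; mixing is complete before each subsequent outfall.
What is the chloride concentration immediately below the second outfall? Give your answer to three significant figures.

147 mg/L

After outfall 1: Q = 16.00 + 1.120 = 17.12 m³/s; C = (16.00·10.00 + 1.120·1800)/17.12 = 127.1 mg/L.
After outfall 2: Q = 17.12 + 0.2110 = 17.33 m³/s; C = (17.12·127.1 + 0.2110·1750)/17.33 = 146.9 mg/L.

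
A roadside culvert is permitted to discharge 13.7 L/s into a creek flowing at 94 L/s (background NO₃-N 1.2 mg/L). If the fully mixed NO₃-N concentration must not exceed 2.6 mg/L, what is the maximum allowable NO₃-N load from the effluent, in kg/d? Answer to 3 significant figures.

14.4 kg/d

Mass balance at the limit: 94.00·1.200 + 13.70·Cₑ = 107.7·2.6 → Cₑ = 12.21 mg/L.
13.70 L/s = 0.01370 m³/s. Load = 0.01370 m³/s × 12.21 g/m³ × 86 400 s/d = 14.45 kg/d.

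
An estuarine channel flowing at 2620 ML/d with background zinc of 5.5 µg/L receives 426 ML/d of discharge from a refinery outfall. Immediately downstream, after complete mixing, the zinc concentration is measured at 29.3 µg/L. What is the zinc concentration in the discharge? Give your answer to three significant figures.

Mass balance: 2620·5.500 + 426.0·Cₑ = 3046·29.30
→ Cₑ = (3046·29.30 − 2620·5.500) / 426.0 = 175.7 µg/L.

176 µg/L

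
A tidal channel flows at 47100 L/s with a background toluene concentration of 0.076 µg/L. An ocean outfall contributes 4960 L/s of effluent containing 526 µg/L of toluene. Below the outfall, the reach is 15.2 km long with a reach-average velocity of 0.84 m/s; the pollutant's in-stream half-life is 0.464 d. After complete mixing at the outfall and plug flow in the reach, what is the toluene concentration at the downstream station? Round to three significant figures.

36.7 µg/L

Mass balance: C = (47100·0.07600 + 4960·526.0) / 52060 = 2613000/52060 = 50.18 µg/L.
Travel time t = 15.2·1000 / 0.84 = 18100 s = 5.026 h.
Half-life 0.464 d → k = ln 2 / 0.464 = 1.494 d⁻¹.
Applying C = C₀e^(−kt): 50.18 × 0.7313 = 36.70 µg/L.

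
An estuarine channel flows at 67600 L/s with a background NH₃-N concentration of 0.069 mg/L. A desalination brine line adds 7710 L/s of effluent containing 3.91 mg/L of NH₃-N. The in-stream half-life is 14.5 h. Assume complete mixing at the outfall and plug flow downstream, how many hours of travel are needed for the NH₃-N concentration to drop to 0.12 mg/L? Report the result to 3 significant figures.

Flow-weighted average: C = (67600·0.06900 + 7710·3.910) / 75310 = 34810/75310 = 0.4622 mg/L.
Half-life 14.5 h → k = ln 2 / 14.5 = 0.04780 h⁻¹ = 1.147 d⁻¹.
0.4622·exp(−k·t) = 0.12 → t = ln(0.4622/0.12)/k = 101600 s = 28.21 h.

28.2 h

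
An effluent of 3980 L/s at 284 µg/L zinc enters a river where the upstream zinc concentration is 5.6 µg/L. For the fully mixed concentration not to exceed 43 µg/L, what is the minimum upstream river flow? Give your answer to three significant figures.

25600 L/s

Set C_mix = 43: (Q·5.600 + 3980·284.0) / (Q + 3980) = 43
→ Q = 3980·(284.0 − 43)/(43 − 5.600) = 25650 L/s.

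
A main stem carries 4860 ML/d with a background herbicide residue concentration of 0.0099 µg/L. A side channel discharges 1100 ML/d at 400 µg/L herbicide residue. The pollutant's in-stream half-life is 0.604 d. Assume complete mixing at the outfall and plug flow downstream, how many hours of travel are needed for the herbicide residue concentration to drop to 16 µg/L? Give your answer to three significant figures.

Mixed concentration C = ΣQC/ΣQ = (4860·0.009900 + 1100·400.0) / 5960 = 440000/5960 = 73.83 µg/L.
Half-life 0.604 d → k = ln 2 / 0.604 = 1.148 d⁻¹.
73.83·exp(−k·t) = 16 → t = ln(73.83/16)/k = 115100 s = 31.98 h.

32.0 h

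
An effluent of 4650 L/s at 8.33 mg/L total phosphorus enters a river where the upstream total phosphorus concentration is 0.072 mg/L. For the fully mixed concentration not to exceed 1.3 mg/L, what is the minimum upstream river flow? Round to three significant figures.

26600 L/s

Set C_mix = 1.3: (Q·0.07200 + 4650·8.330) / (Q + 4650) = 1.3
→ Q = 4650·(8.330 − 1.3)/(1.3 − 0.07200) = 26620 L/s.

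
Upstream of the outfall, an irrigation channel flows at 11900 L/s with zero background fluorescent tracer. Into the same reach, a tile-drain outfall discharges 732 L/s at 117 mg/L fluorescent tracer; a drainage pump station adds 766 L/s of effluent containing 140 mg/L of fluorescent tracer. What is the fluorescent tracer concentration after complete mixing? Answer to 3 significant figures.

Mass balance: C = (11900·0 + 732.0·117.0 + 766.0·140.0) / 13400 = 192900/13400 = 14.40 mg/L.

14.4 mg/L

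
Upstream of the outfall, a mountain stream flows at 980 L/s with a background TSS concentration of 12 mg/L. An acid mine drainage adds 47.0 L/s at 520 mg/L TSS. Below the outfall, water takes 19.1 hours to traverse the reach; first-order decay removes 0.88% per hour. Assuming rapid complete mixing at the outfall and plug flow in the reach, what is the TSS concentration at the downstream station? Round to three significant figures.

29.8 mg/L

After mixing, C = (980.0·12.00 + 47.00·520.0) / 1027 = 36200/1027 = 35.25 mg/L.
0.88%/h lost → k = −ln(1 − 0.0088) = 0.008839 h⁻¹.
First-order decay: C = 35.25·exp(−k·t) = 35.25·0.8447 = 29.77 mg/L.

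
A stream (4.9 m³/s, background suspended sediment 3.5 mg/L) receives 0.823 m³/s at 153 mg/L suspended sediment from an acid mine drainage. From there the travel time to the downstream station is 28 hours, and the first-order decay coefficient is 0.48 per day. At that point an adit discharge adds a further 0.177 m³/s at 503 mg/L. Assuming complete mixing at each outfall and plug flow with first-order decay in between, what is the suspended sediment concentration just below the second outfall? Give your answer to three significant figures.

28.9 mg/L

Flow-weighted average: C = (4.900·3.500 + 0.8230·153.0) / 5.723 = 143.1/5.723 = 25.00 mg/L; combined flow 5.723 m³/s.
After decay, C = 25.00 × e^(−kt) = 25.00 × 0.5712 = 14.28 mg/L.
At the second outfall, C = (5.723·14.28 + 0.1770·503.0) / (5.723 + 0.1770) = 28.94 mg/L.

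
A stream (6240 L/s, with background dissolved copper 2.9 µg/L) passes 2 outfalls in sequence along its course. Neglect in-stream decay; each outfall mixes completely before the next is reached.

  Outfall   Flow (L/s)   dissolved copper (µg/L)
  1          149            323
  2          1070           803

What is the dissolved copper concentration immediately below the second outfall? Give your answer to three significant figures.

Outfall 1: combined Q = 6389 L/s; C = (6240·2.900 + 149.0·323.0)/6389 = 10.37 µg/L.
Outfall 2: combined Q = 7459 L/s; C = (6389·10.37 + 1070·803.0)/7459 = 124.1 µg/L.

124 µg/L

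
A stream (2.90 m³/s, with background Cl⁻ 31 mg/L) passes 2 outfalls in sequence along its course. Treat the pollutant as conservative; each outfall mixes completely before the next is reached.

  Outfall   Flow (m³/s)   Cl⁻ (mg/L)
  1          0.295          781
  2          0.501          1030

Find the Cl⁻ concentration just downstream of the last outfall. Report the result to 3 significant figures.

Below outfall 1: Q → 3.195 m³/s, C = (2.900·31.00 + 0.2950·781.0)/3.195 = 100.2 mg/L.
Below outfall 2: Q → 3.696 m³/s, C = (3.195·100.2 + 0.5010·1030)/3.696 = 226.3 mg/L.

226 mg/L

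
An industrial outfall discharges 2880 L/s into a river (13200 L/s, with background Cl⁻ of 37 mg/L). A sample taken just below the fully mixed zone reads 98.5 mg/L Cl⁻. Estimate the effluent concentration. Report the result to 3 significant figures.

380 mg/L

Mass balance: 13200·37.00 + 2880·Cₑ = 16080·98.50
→ Cₑ = (16080·98.50 − 13200·37.00) / 2880 = 380.4 mg/L.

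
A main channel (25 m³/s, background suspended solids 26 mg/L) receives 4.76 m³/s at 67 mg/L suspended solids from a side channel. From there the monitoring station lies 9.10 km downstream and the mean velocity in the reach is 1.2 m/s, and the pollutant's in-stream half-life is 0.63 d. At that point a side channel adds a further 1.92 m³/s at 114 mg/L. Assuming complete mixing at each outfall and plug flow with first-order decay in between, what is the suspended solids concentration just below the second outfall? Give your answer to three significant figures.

34.7 mg/L

Conservation of mass: C = (25.00·26.00 + 4.760·67.00) / 29.76 = 968.9/29.76 = 32.56 mg/L; combined flow 29.76 m³/s.
Travel time t = 9.10·1000 / 1.2 = 7583 s = 2.106 h.
Half-life 0.63 d → k = ln 2 / 0.63 = 1.100 d⁻¹.
Applying C = C₀e^(−kt): 32.56 × 0.9079 = 29.56 mg/L.
At the second outfall, C = (29.76·29.56 + 1.920·114.0) / (29.76 + 1.920) = 34.68 mg/L.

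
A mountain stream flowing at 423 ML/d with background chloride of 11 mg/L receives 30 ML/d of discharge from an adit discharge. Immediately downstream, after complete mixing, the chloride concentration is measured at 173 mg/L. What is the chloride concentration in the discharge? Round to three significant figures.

2460 mg/L

Mass balance: 423.0·11.00 + 30.00·Cₑ = 453.0·173.0
→ Cₑ = (453.0·173.0 − 423.0·11.00) / 30.00 = 2457 mg/L.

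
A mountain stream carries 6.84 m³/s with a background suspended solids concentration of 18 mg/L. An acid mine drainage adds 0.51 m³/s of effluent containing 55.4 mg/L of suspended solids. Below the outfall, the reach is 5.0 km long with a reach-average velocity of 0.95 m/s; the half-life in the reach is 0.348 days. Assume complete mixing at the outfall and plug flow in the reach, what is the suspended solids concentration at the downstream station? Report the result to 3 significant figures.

18.2 mg/L

Mixed concentration C = ΣQC/ΣQ = (6.840·18.00 + 0.5100·55.40) / 7.350 = 151.4/7.350 = 20.60 mg/L.
Travel time t = 5.0·1000 / 0.95 = 5263 s = 1.462 h.
Half-life 0.348 d → k = ln 2 / 0.348 = 1.992 d⁻¹.
First-order decay: C = 20.60·exp(−k·t) = 20.60·0.8857 = 18.24 mg/L.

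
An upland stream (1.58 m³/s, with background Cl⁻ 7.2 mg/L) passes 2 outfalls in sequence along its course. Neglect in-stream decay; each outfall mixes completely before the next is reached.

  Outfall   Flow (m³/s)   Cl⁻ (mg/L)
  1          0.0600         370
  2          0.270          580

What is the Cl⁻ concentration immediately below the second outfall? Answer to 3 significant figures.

Outfall 1: combined Q = 1.640 m³/s; C = (1.580·7.200 + 0.06000·370.0)/1.640 = 20.47 mg/L.
Outfall 2: combined Q = 1.910 m³/s; C = (1.640·20.47 + 0.2700·580.0)/1.910 = 99.57 mg/L.

99.6 mg/L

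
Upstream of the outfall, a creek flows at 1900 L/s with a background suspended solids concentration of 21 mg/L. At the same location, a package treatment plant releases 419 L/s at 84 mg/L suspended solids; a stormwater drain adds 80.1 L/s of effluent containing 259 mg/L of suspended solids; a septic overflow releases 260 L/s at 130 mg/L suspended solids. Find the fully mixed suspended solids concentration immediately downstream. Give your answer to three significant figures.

Conservation of mass: C = (1900·21.00 + 419.0·84.00 + 80.10·259.0 + 260.0·130.0) / 2659 = 129600/2659 = 48.75 mg/L.

48.8 mg/L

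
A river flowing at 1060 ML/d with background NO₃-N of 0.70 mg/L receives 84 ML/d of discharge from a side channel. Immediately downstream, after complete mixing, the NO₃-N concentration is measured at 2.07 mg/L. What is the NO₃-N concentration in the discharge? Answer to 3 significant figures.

Mass balance: 1060·0.7000 + 84.00·Cₑ = 1144·2.070
→ Cₑ = (1144·2.070 − 1060·0.7000) / 84.00 = 19.36 mg/L.

19.4 mg/L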